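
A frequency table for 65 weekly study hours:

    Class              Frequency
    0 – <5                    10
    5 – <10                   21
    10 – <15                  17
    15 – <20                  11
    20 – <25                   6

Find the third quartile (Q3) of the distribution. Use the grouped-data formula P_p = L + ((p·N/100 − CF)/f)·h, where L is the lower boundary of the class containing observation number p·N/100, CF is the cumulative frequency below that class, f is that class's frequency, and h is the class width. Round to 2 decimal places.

N = 65; target position k = 75/100 · 65 = 48.75.
Cumulative frequencies: 10, 31, 48, 59, 65.
Observation 48.75 falls in the class 15 – <20.
L = 15, CF = 48, f = 11, h = 5.
P75 = 15 + ((48.75 − 48)/11)·5 = 15 + 0.340909 = 15.3409.

15.34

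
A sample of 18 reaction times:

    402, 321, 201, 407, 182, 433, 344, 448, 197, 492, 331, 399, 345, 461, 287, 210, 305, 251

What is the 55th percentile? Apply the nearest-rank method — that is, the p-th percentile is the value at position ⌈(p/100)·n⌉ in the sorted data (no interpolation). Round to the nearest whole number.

Sorted: 182, 197, 201, 210, 251, 287, 305, 321, 331, 344, 345, 399, 402, 407, 433, 448, 461, 492.
n = 18.
Position = ⌈55/100 · 18⌉ = ⌈9.9⌉ = 10.
The value at rank 10 is 344.

344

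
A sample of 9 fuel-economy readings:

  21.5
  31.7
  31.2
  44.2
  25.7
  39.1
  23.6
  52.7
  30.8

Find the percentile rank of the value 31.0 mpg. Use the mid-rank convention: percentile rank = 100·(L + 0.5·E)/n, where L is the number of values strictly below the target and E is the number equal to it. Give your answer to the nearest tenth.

44.4

Sorted: 21.5, 23.6, 25.7, 30.8, 31.2, 31.7, 39.1, 44.2, 52.7.
Count below 31.0: L = 4; count equal: E = 0; n = 9.
Percentile rank = 100·(4 + 0.5·0)/9 = 100·4/9 = 44.44.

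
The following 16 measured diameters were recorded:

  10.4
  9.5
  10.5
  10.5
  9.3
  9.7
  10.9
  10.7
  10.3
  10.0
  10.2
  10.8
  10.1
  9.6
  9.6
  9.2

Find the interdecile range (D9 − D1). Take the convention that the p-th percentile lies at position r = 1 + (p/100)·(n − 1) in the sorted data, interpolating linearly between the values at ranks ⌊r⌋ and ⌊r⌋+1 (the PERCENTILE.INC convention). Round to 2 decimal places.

1.35

Sorted: 9.2, 9.3, 9.5, 9.6, 9.6, 9.7, 10.0, 10.1, 10.2, 10.3, 10.4, 10.5, 10.5, 10.7, 10.8, 10.9.
n = 16.
P10: r = 2.5; ranks 2–3 are 9.3, 9.5; interpolating gives 9.4.
P90: r = 14.5; ranks 14–15 are 10.7, 10.8; interpolating gives 10.75.
Difference: 10.75 − 9.4 = 1.35.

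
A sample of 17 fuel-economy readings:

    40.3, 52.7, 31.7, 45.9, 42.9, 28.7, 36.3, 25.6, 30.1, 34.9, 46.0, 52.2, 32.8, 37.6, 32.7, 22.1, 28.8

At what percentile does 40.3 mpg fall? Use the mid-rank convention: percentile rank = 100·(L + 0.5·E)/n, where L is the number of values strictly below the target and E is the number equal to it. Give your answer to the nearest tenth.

Sorted: 22.1, 25.6, 28.7, 28.8, 30.1, 31.7, 32.7, 32.8, 34.9, 36.3, 37.6, 40.3, 42.9, 45.9, 46.0, 52.2, 52.7.
Count below 40.3: L = 11; count equal: E = 1; n = 17.
Percentile rank = 100·(11 + 0.5·1)/17 = 100·11.5/17 = 67.65.

67.6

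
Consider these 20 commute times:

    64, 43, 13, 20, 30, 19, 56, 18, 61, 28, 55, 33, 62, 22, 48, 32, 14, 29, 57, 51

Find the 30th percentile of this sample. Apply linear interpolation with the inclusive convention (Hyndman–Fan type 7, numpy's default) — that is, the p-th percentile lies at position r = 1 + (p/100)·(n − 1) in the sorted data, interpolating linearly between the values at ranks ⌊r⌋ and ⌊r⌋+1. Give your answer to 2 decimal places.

Sorted: 13, 14, 18, 19, 20, 22, 28, 29, 30, 32, 33, 43, 48, 51, 55, 56, 57, 61, 62, 64.
n = 20.
r = 1 + (30/100)·(20 − 1) = 1 + 5.7 = 6.7.
Rank 6 is 22 and rank 7 is 28.
Interpolate: 22 + 0.7·(28 − 22) = 22 + 0.7·6 = 26.2.

26.20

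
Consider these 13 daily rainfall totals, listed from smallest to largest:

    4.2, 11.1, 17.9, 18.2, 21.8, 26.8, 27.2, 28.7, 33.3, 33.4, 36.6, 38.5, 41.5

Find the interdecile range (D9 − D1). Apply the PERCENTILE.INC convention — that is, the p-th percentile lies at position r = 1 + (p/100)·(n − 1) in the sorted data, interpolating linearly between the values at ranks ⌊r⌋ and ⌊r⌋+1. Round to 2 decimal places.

n = 13.
P10: r = 2.2; ranks 2–3 are 11.1, 17.9; interpolating gives 12.46.
P90: r = 11.8; ranks 11–12 are 36.6, 38.5; interpolating gives 38.12.
Difference: 38.12 − 12.46 = 25.66.

25.66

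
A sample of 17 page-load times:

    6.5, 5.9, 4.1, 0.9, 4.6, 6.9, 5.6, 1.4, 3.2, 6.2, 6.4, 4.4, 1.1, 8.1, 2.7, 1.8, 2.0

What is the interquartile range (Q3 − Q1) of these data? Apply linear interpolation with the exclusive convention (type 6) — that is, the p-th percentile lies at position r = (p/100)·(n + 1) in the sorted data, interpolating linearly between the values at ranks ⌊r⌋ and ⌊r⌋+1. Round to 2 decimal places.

4.40

Sorted: 0.9, 1.1, 1.4, 1.8, 2.0, 2.7, 3.2, 4.1, 4.4, 4.6, 5.6, 5.9, 6.2, 6.4, 6.5, 6.9, 8.1.
n = 17.
P25: r = 4.5; ranks 4–5 are 1.8, 2.0; interpolating gives 1.9.
P75: r = 13.5; ranks 13–14 are 6.2, 6.4; interpolating gives 6.3.
Difference: 6.3 − 1.9 = 4.4.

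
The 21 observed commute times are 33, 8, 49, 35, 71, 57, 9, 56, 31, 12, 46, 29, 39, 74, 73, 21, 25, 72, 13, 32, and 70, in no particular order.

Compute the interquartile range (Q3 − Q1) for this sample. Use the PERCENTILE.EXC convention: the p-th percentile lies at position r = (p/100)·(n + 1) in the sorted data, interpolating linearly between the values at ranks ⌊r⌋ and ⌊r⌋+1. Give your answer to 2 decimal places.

Sorted: 8, 9, 12, 13, 21, 25, 29, 31, 32, 33, 35, 39, 46, 49, 56, 57, 70, 71, 72, 73, 74.
n = 21.
P25: r = 5.5; ranks 5–6 are 21, 25; interpolating gives 23.
P75: r = 16.5; ranks 16–17 are 57, 70; interpolating gives 63.5.
Difference: 63.5 − 23 = 40.5.

40.50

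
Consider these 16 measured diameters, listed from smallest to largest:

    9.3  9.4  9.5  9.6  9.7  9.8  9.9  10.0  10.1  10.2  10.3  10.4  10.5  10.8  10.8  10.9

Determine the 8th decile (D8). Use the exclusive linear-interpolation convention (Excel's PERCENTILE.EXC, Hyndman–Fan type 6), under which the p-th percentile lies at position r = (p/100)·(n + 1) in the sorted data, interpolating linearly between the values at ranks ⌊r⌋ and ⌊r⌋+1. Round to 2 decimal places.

n = 16.
r = (80/100)·(16 + 1) = 13.6.
Rank 13 is 10.5 and rank 14 is 10.8.
Interpolate: 10.5 + 0.6·(10.8 − 10.5) = 10.5 + 0.6·0.3 = 10.68.

10.68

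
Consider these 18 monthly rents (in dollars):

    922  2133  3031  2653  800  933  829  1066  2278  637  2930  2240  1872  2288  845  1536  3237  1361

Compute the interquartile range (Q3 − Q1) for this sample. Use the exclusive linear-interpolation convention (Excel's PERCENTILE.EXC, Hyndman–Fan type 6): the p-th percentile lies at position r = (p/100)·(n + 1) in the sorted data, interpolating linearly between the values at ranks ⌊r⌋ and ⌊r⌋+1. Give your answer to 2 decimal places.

1476.50

Sorted: 637, 800, 829, 845, 922, 933, 1066, 1361, 1536, 1872, 2133, 2240, 2278, 2288, 2653, 2930, 3031, 3237.
n = 18.
P25: r = 4.75; ranks 4–5 are 845, 922; interpolating gives 902.75.
P75: r = 14.25; ranks 14–15 are 2288, 2653; interpolating gives 2379.25.
Difference: 2379.25 − 902.75 = 1476.5.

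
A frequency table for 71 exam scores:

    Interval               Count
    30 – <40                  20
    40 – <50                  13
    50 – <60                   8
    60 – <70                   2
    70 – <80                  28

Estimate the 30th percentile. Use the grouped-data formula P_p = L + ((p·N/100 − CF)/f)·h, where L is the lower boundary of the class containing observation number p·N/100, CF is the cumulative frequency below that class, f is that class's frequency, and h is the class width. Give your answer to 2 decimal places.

N = 71; target position k = 30/100 · 71 = 21.3.
Cumulative frequencies: 20, 33, 41, 43, 71.
Observation 21.3 falls in the class 40 – <50.
L = 40, CF = 20, f = 13, h = 10.
P30 = 40 + ((21.3 − 20)/13)·10 = 40 + 1 = 41.

41.00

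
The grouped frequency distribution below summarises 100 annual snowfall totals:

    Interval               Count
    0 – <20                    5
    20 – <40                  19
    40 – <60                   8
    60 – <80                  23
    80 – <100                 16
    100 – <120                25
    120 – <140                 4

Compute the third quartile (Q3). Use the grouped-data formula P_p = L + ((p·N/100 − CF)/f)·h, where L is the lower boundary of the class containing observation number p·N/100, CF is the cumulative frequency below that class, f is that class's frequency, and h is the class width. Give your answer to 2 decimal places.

103.20

N = 100; target position k = 75/100 · 100 = 75.
Cumulative frequencies: 5, 24, 32, 55, 71, 96, 100.
Observation 75 falls in the class 100 – <120.
L = 100, CF = 71, f = 25, h = 20.
P75 = 100 + ((75 − 71)/25)·20 = 100 + 3.2 = 103.2.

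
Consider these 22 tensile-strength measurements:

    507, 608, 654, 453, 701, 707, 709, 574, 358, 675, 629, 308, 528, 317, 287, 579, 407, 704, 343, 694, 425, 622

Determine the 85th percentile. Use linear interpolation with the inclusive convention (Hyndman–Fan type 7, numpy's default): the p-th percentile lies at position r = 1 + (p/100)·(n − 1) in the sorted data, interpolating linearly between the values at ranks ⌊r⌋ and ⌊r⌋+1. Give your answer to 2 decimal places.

699.95

Sorted: 287, 308, 317, 343, 358, 407, 425, 453, 507, 528, 574, 579, 608, 622, 629, 654, 675, 694, 701, 704, 707, 709.
n = 22.
r = 1 + (85/100)·(22 − 1) = 1 + 17.85 = 18.85.
Rank 18 is 694 and rank 19 is 701.
Interpolate: 694 + 0.85·(701 − 694) = 694 + 0.85·7 = 699.95.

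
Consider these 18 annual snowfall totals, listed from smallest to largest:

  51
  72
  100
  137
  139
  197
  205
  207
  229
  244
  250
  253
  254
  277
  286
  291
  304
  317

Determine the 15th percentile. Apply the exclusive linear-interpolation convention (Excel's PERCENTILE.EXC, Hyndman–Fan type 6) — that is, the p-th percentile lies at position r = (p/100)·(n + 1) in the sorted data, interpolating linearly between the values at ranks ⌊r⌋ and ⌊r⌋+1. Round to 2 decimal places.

n = 18.
r = (15/100)·(18 + 1) = 2.85.
Rank 2 is 72 and rank 3 is 100.
Interpolate: 72 + 0.85·(100 − 72) = 72 + 0.85·28 = 95.8.

95.80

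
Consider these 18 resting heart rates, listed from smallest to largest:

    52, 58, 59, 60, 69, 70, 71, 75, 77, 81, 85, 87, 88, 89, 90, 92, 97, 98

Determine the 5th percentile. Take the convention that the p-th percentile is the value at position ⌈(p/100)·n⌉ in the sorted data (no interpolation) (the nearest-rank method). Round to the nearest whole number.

52

n = 18.
Position = ⌈5/100 · 18⌉ = ⌈0.9⌉ = 1.
The value at rank 1 is 52.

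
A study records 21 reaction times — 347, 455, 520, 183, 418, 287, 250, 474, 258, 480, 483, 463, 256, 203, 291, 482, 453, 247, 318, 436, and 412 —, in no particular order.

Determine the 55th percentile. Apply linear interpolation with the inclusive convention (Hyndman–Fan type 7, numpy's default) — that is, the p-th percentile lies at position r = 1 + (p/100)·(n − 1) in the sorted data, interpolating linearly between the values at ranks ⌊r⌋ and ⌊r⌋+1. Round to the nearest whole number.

Sorted: 183, 203, 247, 250, 256, 258, 287, 291, 318, 347, 412, 418, 436, 453, 455, 463, 474, 480, 482, 483, 520.
n = 21.
r = 1 + (55/100)·(21 − 1) = 1 + 11 = 12.
r is an integer, so P55 is the value at rank 12: 418.

418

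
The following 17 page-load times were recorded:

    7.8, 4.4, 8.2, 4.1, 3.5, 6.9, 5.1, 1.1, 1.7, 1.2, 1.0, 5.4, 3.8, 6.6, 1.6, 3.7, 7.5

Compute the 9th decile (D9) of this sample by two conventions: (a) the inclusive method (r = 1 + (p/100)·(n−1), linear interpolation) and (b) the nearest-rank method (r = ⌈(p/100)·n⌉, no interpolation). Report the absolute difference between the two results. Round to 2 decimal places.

Sorted: 1.0, 1.1, 1.2, 1.6, 1.7, 3.5, 3.7, 3.8, 4.1, 4.4, 5.1, 5.4, 6.6, 6.9, 7.5, 7.8, 8.2.
n = 17.
(a) r = 15.4; between ranks 15 (7.5) and 16 (7.8): 7.62.
(b) the nearest-rank method: rank 16 → 7.8.
|7.62 − 7.8| = 0.18.

0.18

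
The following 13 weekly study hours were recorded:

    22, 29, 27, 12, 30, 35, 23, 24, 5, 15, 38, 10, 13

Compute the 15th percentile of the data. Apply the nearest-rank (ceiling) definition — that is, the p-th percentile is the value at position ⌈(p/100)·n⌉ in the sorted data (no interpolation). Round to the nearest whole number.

10

Sorted: 5, 10, 12, 13, 15, 22, 23, 24, 27, 29, 30, 35, 38.
n = 13.
Position = ⌈15/100 · 13⌉ = ⌈1.95⌉ = 2.
The value at rank 2 is 10.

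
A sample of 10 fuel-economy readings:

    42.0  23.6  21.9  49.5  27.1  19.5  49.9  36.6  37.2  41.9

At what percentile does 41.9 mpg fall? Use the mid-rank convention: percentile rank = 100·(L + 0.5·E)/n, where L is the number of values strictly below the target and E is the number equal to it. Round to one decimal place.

Sorted: 19.5, 21.9, 23.6, 27.1, 36.6, 37.2, 41.9, 42.0, 49.5, 49.9.
Count below 41.9: L = 6; count equal: E = 1; n = 10.
Percentile rank = 100·(6 + 0.5·1)/10 = 100·6.5/10 = 65.

65.0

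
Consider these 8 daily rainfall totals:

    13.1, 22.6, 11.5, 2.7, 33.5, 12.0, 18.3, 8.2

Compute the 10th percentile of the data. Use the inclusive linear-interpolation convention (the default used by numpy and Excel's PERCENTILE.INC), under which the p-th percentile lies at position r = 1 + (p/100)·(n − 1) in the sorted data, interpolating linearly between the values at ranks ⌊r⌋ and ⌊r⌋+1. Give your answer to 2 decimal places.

6.55

Sorted: 2.7, 8.2, 11.5, 12.0, 13.1, 18.3, 22.6, 33.5.
n = 8.
r = 1 + (10/100)·(8 − 1) = 1 + 0.7 = 1.7.
Rank 1 is 2.7 and rank 2 is 8.2.
Interpolate: 2.7 + 0.7·(8.2 − 2.7) = 2.7 + 0.7·5.5 = 6.55.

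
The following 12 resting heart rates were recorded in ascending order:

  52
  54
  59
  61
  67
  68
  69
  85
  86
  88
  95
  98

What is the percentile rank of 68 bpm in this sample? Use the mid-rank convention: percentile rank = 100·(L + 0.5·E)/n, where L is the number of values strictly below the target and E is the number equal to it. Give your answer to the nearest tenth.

45.8

Count below 68: L = 5; count equal: E = 1; n = 12.
Percentile rank = 100·(5 + 0.5·1)/12 = 100·5.5/12 = 45.83.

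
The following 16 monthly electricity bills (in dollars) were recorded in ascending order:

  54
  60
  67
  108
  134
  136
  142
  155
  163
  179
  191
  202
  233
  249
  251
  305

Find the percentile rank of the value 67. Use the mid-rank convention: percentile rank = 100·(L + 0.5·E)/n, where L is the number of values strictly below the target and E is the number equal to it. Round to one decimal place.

Count below 67: L = 2; count equal: E = 1; n = 16.
Percentile rank = 100·(2 + 0.5·1)/16 = 100·2.5/16 = 15.62.

15.6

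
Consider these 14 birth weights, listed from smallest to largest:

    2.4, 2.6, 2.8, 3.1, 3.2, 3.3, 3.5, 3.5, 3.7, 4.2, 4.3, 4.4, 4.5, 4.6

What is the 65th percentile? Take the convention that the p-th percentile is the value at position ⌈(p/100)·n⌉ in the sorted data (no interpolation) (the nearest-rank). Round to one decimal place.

4.2

n = 14.
Position = ⌈65/100 · 14⌉ = ⌈9.1⌉ = 10.
The value at rank 10 is 4.2.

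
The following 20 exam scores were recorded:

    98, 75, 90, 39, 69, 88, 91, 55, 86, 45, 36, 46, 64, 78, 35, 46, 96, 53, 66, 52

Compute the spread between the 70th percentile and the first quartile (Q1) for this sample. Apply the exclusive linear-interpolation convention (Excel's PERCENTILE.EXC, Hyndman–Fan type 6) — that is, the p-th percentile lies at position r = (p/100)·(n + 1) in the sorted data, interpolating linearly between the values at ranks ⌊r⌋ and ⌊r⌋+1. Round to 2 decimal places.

37.60

Sorted: 35, 36, 39, 45, 46, 46, 52, 53, 55, 64, 66, 69, 75, 78, 86, 88, 90, 91, 96, 98.
n = 20.
P25: r = 5.25; ranks 5–6 are 46, 46; interpolating gives 46.
P70: r = 14.7; ranks 14–15 are 78, 86; interpolating gives 83.6.
Difference: 83.6 − 46 = 37.6.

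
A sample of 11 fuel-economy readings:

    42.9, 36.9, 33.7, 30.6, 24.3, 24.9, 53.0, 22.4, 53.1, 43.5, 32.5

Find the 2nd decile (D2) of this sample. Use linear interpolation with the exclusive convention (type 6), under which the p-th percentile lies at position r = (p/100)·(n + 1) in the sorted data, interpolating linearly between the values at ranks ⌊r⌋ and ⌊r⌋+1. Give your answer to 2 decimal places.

24.54

Sorted: 22.4, 24.3, 24.9, 30.6, 32.5, 33.7, 36.9, 42.9, 43.5, 53.0, 53.1.
n = 11.
r = (20/100)·(11 + 1) = 2.4.
Rank 2 is 24.3 and rank 3 is 24.9.
Interpolate: 24.3 + 0.4·(24.9 − 24.3) = 24.3 + 0.4·0.6 = 24.54.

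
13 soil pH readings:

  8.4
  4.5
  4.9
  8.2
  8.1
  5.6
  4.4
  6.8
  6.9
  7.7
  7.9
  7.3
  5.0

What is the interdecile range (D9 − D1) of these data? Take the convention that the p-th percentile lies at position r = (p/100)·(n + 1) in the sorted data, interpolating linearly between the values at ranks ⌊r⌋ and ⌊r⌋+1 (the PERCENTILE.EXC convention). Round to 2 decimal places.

Sorted: 4.4, 4.5, 4.9, 5.0, 5.6, 6.8, 6.9, 7.3, 7.7, 7.9, 8.1, 8.2, 8.4.
n = 13.
P10: r = 1.4; ranks 1–2 are 4.4, 4.5; interpolating gives 4.44.
P90: r = 12.6; ranks 12–13 are 8.2, 8.4; interpolating gives 8.32.
Difference: 8.32 − 4.44 = 3.88.

3.88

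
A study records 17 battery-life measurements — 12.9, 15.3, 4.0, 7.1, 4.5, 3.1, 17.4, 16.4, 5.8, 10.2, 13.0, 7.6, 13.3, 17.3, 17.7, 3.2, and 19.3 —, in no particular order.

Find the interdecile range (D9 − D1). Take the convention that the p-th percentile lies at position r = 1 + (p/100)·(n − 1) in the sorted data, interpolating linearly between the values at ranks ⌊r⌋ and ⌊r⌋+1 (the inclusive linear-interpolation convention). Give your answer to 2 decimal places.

13.84

Sorted: 3.1, 3.2, 4.0, 4.5, 5.8, 7.1, 7.6, 10.2, 12.9, 13.0, 13.3, 15.3, 16.4, 17.3, 17.4, 17.7, 19.3.
n = 17.
P10: r = 2.6; ranks 2–3 are 3.2, 4.0; interpolating gives 3.68.
P90: r = 15.4; ranks 15–16 are 17.4, 17.7; interpolating gives 17.52.
Difference: 17.52 − 3.68 = 13.84.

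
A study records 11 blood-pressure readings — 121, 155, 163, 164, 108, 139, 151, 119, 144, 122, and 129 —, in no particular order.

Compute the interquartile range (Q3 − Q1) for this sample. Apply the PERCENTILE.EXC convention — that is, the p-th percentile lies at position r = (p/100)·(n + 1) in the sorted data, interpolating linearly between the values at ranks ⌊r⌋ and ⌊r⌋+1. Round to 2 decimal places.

34.00

Sorted: 108, 119, 121, 122, 129, 139, 144, 151, 155, 163, 164.
n = 11.
P25: r = 3 (integer) → 121.
P75: r = 9 (integer) → 155.
Difference: 155 − 121 = 34.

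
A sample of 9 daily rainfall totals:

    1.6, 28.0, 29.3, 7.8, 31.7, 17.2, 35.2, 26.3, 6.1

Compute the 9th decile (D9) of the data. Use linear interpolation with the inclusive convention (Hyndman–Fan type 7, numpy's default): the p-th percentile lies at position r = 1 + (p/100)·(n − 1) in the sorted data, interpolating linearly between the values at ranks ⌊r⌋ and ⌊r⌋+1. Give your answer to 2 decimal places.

Sorted: 1.6, 6.1, 7.8, 17.2, 26.3, 28.0, 29.3, 31.7, 35.2.
n = 9.
r = 1 + (90/100)·(9 − 1) = 1 + 7.2 = 8.2.
Rank 8 is 31.7 and rank 9 is 35.2.
Interpolate: 31.7 + 0.2·(35.2 − 31.7) = 31.7 + 0.2·3.5 = 32.4.

32.40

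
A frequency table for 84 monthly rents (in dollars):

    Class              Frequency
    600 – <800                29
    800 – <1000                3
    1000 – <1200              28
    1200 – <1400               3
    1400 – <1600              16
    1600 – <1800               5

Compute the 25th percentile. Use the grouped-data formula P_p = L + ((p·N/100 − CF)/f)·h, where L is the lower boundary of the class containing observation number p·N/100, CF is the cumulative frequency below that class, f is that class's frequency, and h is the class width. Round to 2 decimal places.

N = 84; target position k = 25/100 · 84 = 21.
Cumulative frequencies: 29, 32, 60, 63, 79, 84.
Observation 21 falls in the class 600 – <800.
L = 600, CF = 0, f = 29, h = 200.
P25 = 600 + ((21 − 0)/29)·200 = 600 + 144.828 = 744.828.

744.83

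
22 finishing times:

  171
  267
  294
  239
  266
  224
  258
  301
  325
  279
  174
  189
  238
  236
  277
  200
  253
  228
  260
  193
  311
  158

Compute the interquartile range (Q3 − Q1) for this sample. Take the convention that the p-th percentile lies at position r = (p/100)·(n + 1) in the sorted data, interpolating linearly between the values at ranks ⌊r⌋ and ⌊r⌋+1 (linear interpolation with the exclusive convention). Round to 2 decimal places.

79.25

Sorted: 158, 171, 174, 189, 193, 200, 224, 228, 236, 238, 239, 253, 258, 260, 266, 267, 277, 279, 294, 301, 311, 325.
n = 22.
P25: r = 5.75; ranks 5–6 are 193, 200; interpolating gives 198.25.
P75: r = 17.25; ranks 17–18 are 277, 279; interpolating gives 277.5.
Difference: 277.5 − 198.25 = 79.25.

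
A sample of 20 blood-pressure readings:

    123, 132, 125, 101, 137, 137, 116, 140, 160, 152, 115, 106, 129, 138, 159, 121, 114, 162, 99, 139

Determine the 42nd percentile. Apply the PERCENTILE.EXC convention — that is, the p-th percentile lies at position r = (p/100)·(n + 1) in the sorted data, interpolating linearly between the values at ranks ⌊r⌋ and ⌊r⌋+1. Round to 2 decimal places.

124.64

Sorted: 99, 101, 106, 114, 115, 116, 121, 123, 125, 129, 132, 137, 137, 138, 139, 140, 152, 159, 160, 162.
n = 20.
r = (42/100)·(20 + 1) = 8.82.
Rank 8 is 123 and rank 9 is 125.
Interpolate: 123 + 0.82·(125 − 123) = 123 + 0.82·2 = 124.64.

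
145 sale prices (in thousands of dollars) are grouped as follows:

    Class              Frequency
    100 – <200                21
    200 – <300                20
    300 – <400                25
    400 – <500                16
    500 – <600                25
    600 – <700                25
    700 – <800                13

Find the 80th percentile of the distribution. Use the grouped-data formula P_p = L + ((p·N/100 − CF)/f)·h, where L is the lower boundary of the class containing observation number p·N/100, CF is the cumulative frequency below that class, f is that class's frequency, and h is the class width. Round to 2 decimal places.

636.00

N = 145; target position k = 80/100 · 145 = 116.
Cumulative frequencies: 21, 41, 66, 82, 107, 132, 145.
Observation 116 falls in the class 600 – <700.
L = 600, CF = 107, f = 25, h = 100.
P80 = 600 + ((116 − 107)/25)·100 = 600 + 36 = 636.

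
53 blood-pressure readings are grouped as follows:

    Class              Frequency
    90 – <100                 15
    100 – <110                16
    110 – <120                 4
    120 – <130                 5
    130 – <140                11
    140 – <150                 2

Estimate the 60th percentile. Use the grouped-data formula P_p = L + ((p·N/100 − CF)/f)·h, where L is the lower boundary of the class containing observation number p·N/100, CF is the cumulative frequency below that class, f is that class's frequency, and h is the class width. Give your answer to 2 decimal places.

N = 53; target position k = 60/100 · 53 = 31.8.
Cumulative frequencies: 15, 31, 35, 40, 51, 53.
Observation 31.8 falls in the class 110 – <120.
L = 110, CF = 31, f = 4, h = 10.
P60 = 110 + ((31.8 − 31)/4)·10 = 110 + 2 = 112.

112.00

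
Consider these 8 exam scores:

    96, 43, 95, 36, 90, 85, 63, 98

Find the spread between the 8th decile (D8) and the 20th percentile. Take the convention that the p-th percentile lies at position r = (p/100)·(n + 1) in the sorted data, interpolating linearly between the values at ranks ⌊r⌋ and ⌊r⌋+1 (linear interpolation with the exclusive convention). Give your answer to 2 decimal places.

Sorted: 36, 43, 63, 85, 90, 95, 96, 98.
n = 8.
P20: r = 1.8; ranks 1–2 are 36, 43; interpolating gives 41.6.
P80: r = 7.2; ranks 7–8 are 96, 98; interpolating gives 96.4.
Difference: 96.4 − 41.6 = 54.8.

54.80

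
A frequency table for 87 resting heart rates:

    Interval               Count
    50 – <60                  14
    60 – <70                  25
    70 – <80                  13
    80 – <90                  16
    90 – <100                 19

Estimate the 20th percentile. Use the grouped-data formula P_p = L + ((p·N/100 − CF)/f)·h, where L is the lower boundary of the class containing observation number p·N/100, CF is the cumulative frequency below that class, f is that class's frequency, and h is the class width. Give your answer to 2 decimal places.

N = 87; target position k = 20/100 · 87 = 17.4.
Cumulative frequencies: 14, 39, 52, 68, 87.
Observation 17.4 falls in the class 60 – <70.
L = 60, CF = 14, f = 25, h = 10.
P20 = 60 + ((17.4 − 14)/25)·10 = 60 + 1.36 = 61.36.

61.36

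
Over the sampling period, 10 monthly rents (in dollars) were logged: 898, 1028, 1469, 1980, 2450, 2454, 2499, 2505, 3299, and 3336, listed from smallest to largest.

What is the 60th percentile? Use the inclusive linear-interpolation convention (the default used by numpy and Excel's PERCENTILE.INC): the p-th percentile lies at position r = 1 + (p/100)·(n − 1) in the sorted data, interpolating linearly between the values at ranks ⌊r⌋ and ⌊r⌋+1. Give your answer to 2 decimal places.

2472.00

n = 10.
r = 1 + (60/100)·(10 − 1) = 1 + 5.4 = 6.4.
Rank 6 is 2454 and rank 7 is 2499.
Interpolate: 2454 + 0.4·(2499 − 2454) = 2454 + 0.4·45 = 2472.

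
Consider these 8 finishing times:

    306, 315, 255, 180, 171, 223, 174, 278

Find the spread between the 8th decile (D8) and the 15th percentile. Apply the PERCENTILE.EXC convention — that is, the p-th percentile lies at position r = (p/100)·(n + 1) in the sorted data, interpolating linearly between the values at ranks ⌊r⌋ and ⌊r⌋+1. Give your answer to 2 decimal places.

135.75

Sorted: 171, 174, 180, 223, 255, 278, 306, 315.
n = 8.
P15: r = 1.35; ranks 1–2 are 171, 174; interpolating gives 172.05.
P80: r = 7.2; ranks 7–8 are 306, 315; interpolating gives 307.8.
Difference: 307.8 − 172.05 = 135.75.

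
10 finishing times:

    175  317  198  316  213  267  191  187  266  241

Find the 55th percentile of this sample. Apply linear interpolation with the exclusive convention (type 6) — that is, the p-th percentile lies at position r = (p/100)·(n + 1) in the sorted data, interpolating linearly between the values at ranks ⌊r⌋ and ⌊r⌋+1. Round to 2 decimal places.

242.25

Sorted: 175, 187, 191, 198, 213, 241, 266, 267, 316, 317.
n = 10.
r = (55/100)·(10 + 1) = 6.05.
Rank 6 is 241 and rank 7 is 266.
Interpolate: 241 + 0.05·(266 − 241) = 241 + 0.05·25 = 242.25.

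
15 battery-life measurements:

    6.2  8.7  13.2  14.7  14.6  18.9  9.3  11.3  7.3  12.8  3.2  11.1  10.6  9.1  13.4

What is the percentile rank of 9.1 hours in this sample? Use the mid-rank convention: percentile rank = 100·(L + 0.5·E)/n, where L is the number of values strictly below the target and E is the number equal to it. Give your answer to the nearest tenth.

30.0

Sorted: 3.2, 6.2, 7.3, 8.7, 9.1, 9.3, 10.6, 11.1, 11.3, 12.8, 13.2, 13.4, 14.6, 14.7, 18.9.
Count below 9.1: L = 4; count equal: E = 1; n = 15.
Percentile rank = 100·(4 + 0.5·1)/15 = 100·4.5/15 = 30.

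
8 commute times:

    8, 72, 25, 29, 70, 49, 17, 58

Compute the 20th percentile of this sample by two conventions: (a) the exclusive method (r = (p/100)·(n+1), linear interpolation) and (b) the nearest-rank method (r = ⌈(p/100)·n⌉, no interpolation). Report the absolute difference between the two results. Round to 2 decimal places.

Sorted: 8, 17, 25, 29, 49, 58, 70, 72.
n = 8.
(a) r = 1.8; between ranks 1 (8) and 2 (17): 15.2.
(b) the nearest-rank method: rank 2 → 17.
|15.2 − 17| = 1.8.

1.80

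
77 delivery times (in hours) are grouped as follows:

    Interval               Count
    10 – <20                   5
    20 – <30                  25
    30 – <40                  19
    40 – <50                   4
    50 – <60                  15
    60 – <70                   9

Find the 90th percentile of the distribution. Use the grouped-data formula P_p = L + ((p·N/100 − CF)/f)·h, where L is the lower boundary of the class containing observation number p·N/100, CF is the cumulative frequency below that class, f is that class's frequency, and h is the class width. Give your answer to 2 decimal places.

N = 77; target position k = 90/100 · 77 = 69.3.
Cumulative frequencies: 5, 30, 49, 53, 68, 77.
Observation 69.3 falls in the class 60 – <70.
L = 60, CF = 68, f = 9, h = 10.
P90 = 60 + ((69.3 − 68)/9)·10 = 60 + 1.44444 = 61.4444.

61.44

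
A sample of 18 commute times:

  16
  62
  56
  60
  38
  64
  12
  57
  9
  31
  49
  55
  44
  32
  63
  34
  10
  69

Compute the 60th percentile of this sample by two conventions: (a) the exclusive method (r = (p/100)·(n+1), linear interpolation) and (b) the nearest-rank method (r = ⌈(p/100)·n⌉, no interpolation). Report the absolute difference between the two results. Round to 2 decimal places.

0.40

Sorted: 9, 10, 12, 16, 31, 32, 34, 38, 44, 49, 55, 56, 57, 60, 62, 63, 64, 69.
n = 18.
(a) r = 11.4; between ranks 11 (55) and 12 (56): 55.4.
(b) the nearest-rank method: rank 11 → 55.
|55.4 − 55| = 0.4.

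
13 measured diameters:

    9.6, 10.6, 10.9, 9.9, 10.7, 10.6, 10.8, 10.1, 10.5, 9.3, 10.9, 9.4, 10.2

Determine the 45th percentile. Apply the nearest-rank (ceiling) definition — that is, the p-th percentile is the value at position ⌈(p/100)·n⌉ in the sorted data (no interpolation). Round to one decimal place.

10.2

Sorted: 9.3, 9.4, 9.6, 9.9, 10.1, 10.2, 10.5, 10.6, 10.6, 10.7, 10.8, 10.9, 10.9.
n = 13.
Position = ⌈45/100 · 13⌉ = ⌈5.85⌉ = 6.
The value at rank 6 is 10.2.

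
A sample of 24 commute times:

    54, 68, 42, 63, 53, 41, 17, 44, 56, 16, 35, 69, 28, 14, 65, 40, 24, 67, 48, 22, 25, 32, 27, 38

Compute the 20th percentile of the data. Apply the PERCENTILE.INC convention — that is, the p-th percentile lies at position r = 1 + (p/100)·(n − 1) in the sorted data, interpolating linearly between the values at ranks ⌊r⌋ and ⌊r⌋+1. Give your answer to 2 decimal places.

24.60

Sorted: 14, 16, 17, 22, 24, 25, 27, 28, 32, 35, 38, 40, 41, 42, 44, 48, 53, 54, 56, 63, 65, 67, 68, 69.
n = 24.
r = 1 + (20/100)·(24 − 1) = 1 + 4.6 = 5.6.
Rank 5 is 24 and rank 6 is 25.
Interpolate: 24 + 0.6·(25 − 24) = 24 + 0.6·1 = 24.6.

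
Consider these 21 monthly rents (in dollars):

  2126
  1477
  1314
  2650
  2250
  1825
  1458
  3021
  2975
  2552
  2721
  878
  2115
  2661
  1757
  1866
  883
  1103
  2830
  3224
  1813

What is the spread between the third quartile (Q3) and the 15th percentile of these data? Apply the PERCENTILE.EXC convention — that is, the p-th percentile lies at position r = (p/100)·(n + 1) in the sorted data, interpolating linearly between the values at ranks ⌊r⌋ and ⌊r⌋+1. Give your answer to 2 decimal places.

1524.70

Sorted: 878, 883, 1103, 1314, 1458, 1477, 1757, 1813, 1825, 1866, 2115, 2126, 2250, 2552, 2650, 2661, 2721, 2830, 2975, 3021, 3224.
n = 21.
P15: r = 3.3; ranks 3–4 are 1103, 1314; interpolating gives 1166.3.
P75: r = 16.5; ranks 16–17 are 2661, 2721; interpolating gives 2691.
Difference: 2691 − 1166.3 = 1524.7.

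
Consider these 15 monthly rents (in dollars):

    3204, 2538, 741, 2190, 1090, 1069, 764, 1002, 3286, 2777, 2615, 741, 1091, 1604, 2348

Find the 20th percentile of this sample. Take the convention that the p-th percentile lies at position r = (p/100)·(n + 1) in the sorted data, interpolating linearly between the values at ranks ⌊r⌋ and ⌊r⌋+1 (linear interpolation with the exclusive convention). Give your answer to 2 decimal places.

811.60

Sorted: 741, 741, 764, 1002, 1069, 1090, 1091, 1604, 2190, 2348, 2538, 2615, 2777, 3204, 3286.
n = 15.
r = (20/100)·(15 + 1) = 3.2.
Rank 3 is 764 and rank 4 is 1002.
Interpolate: 764 + 0.2·(1002 − 764) = 764 + 0.2·238 = 811.6.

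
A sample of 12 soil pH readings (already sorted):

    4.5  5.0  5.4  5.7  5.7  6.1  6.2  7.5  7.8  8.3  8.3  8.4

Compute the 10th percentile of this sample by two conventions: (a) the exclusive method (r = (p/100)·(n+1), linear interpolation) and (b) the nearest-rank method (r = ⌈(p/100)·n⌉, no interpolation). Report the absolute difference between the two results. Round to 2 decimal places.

n = 12.
(a) r = 1.3; between ranks 1 (4.5) and 2 (5.0): 4.65.
(b) the nearest-rank method: rank 2 → 5.
|4.65 − 5| = 0.35.

0.35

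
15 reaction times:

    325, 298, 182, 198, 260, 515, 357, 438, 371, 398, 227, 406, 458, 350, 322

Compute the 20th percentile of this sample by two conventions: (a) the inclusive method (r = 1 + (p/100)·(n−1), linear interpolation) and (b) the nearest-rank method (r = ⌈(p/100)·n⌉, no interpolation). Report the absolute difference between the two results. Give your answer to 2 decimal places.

26.40

Sorted: 182, 198, 227, 260, 298, 322, 325, 350, 357, 371, 398, 406, 438, 458, 515.
n = 15.
(a) r = 3.8; between ranks 3 (227) and 4 (260): 253.4.
(b) the nearest-rank method: rank 3 → 227.
|253.4 − 227| = 26.4.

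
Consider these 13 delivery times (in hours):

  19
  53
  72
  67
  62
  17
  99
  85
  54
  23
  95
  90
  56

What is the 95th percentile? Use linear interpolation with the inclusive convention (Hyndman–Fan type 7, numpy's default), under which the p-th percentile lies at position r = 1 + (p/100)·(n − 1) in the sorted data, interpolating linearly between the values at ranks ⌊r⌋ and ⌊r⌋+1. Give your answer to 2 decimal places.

Sorted: 17, 19, 23, 53, 54, 56, 62, 67, 72, 85, 90, 95, 99.
n = 13.
r = 1 + (95/100)·(13 − 1) = 1 + 11.4 = 12.4.
Rank 12 is 95 and rank 13 is 99.
Interpolate: 95 + 0.4·(99 − 95) = 95 + 0.4·4 = 96.6.

96.60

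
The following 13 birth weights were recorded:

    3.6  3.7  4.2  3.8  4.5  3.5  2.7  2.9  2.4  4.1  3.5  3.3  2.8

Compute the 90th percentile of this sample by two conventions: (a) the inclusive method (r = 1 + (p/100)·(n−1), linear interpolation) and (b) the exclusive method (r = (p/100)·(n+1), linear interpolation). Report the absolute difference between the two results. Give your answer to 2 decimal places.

Sorted: 2.4, 2.7, 2.8, 2.9, 3.3, 3.5, 3.5, 3.6, 3.7, 3.8, 4.1, 4.2, 4.5.
n = 13.
(a) r = 11.8; between ranks 11 (4.1) and 12 (4.2): 4.18.
(b) r = 12.6; between ranks 12 (4.2) and 13 (4.5): 4.38.
|4.18 − 4.38| = 0.2.

0.20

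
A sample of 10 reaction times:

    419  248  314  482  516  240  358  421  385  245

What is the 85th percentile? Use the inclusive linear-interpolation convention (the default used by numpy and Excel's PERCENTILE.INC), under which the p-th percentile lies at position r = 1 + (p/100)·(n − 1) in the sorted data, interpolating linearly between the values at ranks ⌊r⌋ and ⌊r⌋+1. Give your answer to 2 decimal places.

Sorted: 240, 245, 248, 314, 358, 385, 419, 421, 482, 516.
n = 10.
r = 1 + (85/100)·(10 − 1) = 1 + 7.65 = 8.65.
Rank 8 is 421 and rank 9 is 482.
Interpolate: 421 + 0.65·(482 − 421) = 421 + 0.65·61 = 460.65.

460.65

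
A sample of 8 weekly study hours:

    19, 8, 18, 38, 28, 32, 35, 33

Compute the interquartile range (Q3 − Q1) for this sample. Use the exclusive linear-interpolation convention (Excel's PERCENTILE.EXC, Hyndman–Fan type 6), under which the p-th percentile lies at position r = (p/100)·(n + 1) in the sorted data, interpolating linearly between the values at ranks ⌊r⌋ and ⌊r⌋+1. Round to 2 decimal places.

Sorted: 8, 18, 19, 28, 32, 33, 35, 38.
n = 8.
P25: r = 2.25; ranks 2–3 are 18, 19; interpolating gives 18.25.
P75: r = 6.75; ranks 6–7 are 33, 35; interpolating gives 34.5.
Difference: 34.5 − 18.25 = 16.25.

16.25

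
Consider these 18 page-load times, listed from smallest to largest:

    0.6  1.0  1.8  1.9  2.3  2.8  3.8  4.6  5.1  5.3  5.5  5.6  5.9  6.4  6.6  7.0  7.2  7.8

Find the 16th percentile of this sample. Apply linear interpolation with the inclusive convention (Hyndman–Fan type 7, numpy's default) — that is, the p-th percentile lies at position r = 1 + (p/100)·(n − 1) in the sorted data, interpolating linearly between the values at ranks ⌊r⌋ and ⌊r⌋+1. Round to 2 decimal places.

1.87

n = 18.
r = 1 + (16/100)·(18 − 1) = 1 + 2.72 = 3.72.
Rank 3 is 1.8 and rank 4 is 1.9.
Interpolate: 1.8 + 0.72·(1.9 − 1.8) = 1.8 + 0.72·0.1 = 1.872.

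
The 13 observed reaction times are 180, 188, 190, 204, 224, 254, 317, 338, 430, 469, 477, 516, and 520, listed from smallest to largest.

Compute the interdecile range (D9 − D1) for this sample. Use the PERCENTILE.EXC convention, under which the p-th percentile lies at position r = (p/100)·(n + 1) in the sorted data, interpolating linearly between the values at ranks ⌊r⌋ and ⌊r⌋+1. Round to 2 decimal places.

n = 13.
P10: r = 1.4; ranks 1–2 are 180, 188; interpolating gives 183.2.
P90: r = 12.6; ranks 12–13 are 516, 520; interpolating gives 518.4.
Difference: 518.4 − 183.2 = 335.2.

335.20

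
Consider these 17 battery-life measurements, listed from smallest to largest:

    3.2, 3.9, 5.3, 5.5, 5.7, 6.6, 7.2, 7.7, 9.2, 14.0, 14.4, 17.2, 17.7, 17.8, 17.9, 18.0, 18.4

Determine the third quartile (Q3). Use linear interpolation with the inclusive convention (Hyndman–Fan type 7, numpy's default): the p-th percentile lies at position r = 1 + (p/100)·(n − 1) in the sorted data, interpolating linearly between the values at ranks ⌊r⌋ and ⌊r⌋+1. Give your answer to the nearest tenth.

n = 17.
r = 1 + (75/100)·(17 − 1) = 1 + 12 = 13.
r is an integer, so P75 is the value at rank 13: 17.7.

17.7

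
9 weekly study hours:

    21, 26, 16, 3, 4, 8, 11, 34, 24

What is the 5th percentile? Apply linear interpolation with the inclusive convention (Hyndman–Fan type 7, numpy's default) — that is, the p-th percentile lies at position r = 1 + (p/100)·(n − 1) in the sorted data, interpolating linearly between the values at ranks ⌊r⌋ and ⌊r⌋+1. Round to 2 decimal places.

3.40

Sorted: 3, 4, 8, 11, 16, 21, 24, 26, 34.
n = 9.
r = 1 + (5/100)·(9 − 1) = 1 + 0.4 = 1.4.
Rank 1 is 3 and rank 2 is 4.
Interpolate: 3 + 0.4·(4 − 3) = 3 + 0.4·1 = 3.4.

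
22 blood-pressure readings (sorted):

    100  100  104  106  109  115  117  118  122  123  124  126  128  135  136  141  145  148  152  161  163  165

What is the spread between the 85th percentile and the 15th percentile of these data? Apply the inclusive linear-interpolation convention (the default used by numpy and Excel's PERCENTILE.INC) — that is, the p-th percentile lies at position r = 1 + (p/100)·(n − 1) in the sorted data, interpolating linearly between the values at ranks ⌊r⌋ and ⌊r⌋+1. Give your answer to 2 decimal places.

n = 22.
P15: r = 4.15; ranks 4–5 are 106, 109; interpolating gives 106.45.
P85: r = 18.85; ranks 18–19 are 148, 152; interpolating gives 151.4.
Difference: 151.4 − 106.45 = 44.95.

44.95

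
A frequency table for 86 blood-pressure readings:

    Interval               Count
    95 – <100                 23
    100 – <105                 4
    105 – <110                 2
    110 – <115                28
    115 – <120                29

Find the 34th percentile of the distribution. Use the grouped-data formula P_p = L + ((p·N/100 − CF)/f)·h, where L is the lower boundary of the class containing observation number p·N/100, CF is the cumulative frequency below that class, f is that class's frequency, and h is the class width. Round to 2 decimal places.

110.04

N = 86; target position k = 34/100 · 86 = 29.24.
Cumulative frequencies: 23, 27, 29, 57, 86.
Observation 29.24 falls in the class 110 – <115.
L = 110, CF = 29, f = 28, h = 5.
P34 = 110 + ((29.24 − 29)/28)·5 = 110 + 0.0428571 = 110.043.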